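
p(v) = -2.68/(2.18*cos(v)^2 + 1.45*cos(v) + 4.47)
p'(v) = -2.68*(4.36*sin(v)*cos(v) + 1.45*sin(v))/(2.18*cos(v)^2 + 1.45*cos(v) + 4.47)^2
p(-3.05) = -0.52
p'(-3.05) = -0.03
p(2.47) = -0.57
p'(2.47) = 0.15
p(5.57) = -0.39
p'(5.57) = 0.18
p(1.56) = -0.60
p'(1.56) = -0.20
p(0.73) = -0.40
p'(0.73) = -0.18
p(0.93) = -0.44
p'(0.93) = -0.23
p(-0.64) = -0.38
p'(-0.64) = 0.16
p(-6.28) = -0.33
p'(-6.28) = -0.00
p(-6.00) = -0.34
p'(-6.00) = -0.07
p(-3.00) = -0.52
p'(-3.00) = -0.04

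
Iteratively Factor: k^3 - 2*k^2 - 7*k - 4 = (k + 1)*(k^2 - 3*k - 4) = (k + 1)^2*(k - 4)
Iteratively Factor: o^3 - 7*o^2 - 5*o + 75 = (o + 3)*(o^2 - 10*o + 25) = (o - 5)*(o + 3)*(o - 5)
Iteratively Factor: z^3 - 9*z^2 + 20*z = (z - 4)*(z^2 - 5*z) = z*(z - 4)*(z - 5)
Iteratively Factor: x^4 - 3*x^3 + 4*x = (x - 2)*(x^3 - x^2 - 2*x) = x*(x - 2)*(x^2 - x - 2) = x*(x - 2)*(x + 1)*(x - 2)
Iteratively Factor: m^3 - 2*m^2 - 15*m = (m)*(m^2 - 2*m - 15) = m*(m + 3)*(m - 5)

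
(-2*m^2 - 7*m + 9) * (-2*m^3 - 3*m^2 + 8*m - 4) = 4*m^5 + 20*m^4 - 13*m^3 - 75*m^2 + 100*m - 36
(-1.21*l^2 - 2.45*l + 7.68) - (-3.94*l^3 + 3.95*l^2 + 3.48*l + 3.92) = 3.94*l^3 - 5.16*l^2 - 5.93*l + 3.76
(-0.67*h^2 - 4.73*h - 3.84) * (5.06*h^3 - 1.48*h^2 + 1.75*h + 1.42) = -3.3902*h^5 - 22.9422*h^4 - 13.6025*h^3 - 3.5457*h^2 - 13.4366*h - 5.4528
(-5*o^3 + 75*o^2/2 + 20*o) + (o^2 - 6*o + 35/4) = -5*o^3 + 77*o^2/2 + 14*o + 35/4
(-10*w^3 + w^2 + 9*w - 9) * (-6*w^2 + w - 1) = 60*w^5 - 16*w^4 - 43*w^3 + 62*w^2 - 18*w + 9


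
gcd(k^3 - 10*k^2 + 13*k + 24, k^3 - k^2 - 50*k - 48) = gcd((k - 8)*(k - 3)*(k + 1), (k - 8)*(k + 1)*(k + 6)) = k^2 - 7*k - 8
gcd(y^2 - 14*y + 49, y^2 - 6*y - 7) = y - 7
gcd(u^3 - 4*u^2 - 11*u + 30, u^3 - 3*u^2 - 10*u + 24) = u^2 + u - 6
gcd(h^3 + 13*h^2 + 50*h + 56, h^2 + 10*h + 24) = h + 4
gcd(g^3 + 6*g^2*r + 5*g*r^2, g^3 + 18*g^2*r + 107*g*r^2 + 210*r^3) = g + 5*r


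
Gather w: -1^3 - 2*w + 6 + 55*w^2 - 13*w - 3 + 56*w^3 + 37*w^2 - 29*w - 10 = 56*w^3 + 92*w^2 - 44*w - 8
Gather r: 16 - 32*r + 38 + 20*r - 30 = 24 - 12*r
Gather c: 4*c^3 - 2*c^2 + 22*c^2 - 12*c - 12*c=4*c^3 + 20*c^2 - 24*c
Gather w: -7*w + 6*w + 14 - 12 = 2 - w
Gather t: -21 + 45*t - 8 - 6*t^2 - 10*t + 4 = -6*t^2 + 35*t - 25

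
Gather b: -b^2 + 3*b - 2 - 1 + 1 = -b^2 + 3*b - 2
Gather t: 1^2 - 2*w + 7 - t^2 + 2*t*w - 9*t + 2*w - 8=-t^2 + t*(2*w - 9)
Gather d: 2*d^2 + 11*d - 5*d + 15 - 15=2*d^2 + 6*d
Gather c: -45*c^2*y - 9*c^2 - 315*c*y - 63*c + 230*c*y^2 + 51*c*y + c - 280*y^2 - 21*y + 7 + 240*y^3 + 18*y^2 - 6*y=c^2*(-45*y - 9) + c*(230*y^2 - 264*y - 62) + 240*y^3 - 262*y^2 - 27*y + 7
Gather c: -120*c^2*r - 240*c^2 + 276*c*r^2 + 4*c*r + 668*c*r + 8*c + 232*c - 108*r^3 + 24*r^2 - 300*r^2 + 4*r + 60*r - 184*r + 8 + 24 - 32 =c^2*(-120*r - 240) + c*(276*r^2 + 672*r + 240) - 108*r^3 - 276*r^2 - 120*r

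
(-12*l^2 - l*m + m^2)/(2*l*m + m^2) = (-12*l^2 - l*m + m^2)/(m*(2*l + m))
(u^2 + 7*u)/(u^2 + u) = (u + 7)/(u + 1)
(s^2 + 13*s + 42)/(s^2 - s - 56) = (s + 6)/(s - 8)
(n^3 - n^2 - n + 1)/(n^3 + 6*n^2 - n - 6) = (n - 1)/(n + 6)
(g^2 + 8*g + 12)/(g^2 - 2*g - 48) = (g + 2)/(g - 8)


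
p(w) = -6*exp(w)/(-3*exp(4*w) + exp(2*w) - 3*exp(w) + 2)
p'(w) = -6*(12*exp(4*w) - 2*exp(2*w) + 3*exp(w))*exp(w)/(-3*exp(4*w) + exp(2*w) - 3*exp(w) + 2)^2 - 6*exp(w)/(-3*exp(4*w) + exp(2*w) - 3*exp(w) + 2) = 6*(-(12*exp(3*w) - 2*exp(w) + 3)*exp(w) + 3*exp(4*w) - exp(2*w) + 3*exp(w) - 2)*exp(w)/(3*exp(4*w) - exp(2*w) + 3*exp(w) - 2)^2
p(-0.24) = 5.30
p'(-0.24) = -28.78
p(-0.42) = 40.00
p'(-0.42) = -1317.41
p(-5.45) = -0.01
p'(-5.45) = -0.01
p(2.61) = 0.00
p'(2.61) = -0.00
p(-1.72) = -0.72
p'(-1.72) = -0.95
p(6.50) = 0.00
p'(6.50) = -0.00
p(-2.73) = -0.22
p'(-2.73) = -0.24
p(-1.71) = -0.73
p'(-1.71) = -0.97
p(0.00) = 2.00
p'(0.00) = -6.67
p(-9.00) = 0.00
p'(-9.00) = 0.00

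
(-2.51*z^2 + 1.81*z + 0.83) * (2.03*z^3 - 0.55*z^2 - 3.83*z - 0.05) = -5.0953*z^5 + 5.0548*z^4 + 10.3027*z^3 - 7.2633*z^2 - 3.2694*z - 0.0415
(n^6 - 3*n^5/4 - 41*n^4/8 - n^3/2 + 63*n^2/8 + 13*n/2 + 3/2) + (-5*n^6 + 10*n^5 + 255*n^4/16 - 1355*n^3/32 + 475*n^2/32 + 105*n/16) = -4*n^6 + 37*n^5/4 + 173*n^4/16 - 1371*n^3/32 + 727*n^2/32 + 209*n/16 + 3/2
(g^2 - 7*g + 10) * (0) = 0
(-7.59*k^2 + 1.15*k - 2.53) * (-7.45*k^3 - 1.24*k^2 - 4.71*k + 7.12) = 56.5455*k^5 + 0.844100000000001*k^4 + 53.1714*k^3 - 56.3201*k^2 + 20.1043*k - 18.0136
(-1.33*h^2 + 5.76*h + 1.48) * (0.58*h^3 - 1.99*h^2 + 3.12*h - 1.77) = -0.7714*h^5 + 5.9875*h^4 - 14.7536*h^3 + 17.3801*h^2 - 5.5776*h - 2.6196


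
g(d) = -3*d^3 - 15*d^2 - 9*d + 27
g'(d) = -9*d^2 - 30*d - 9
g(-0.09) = 27.69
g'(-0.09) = -6.37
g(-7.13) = 416.02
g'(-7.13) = -252.63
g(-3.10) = 0.12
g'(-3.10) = -2.49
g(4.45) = -574.45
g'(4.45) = -320.72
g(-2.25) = 5.48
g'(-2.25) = 12.94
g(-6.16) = 214.49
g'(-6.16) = -165.71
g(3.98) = -435.56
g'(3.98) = -270.96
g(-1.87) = 10.99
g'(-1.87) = 15.63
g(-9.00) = 1080.00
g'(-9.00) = -468.00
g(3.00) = -216.00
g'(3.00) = -180.00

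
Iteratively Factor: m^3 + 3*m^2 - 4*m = (m - 1)*(m^2 + 4*m) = (m - 1)*(m + 4)*(m)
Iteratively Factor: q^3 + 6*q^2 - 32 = (q - 2)*(q^2 + 8*q + 16) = (q - 2)*(q + 4)*(q + 4)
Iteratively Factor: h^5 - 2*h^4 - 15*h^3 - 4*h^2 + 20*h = (h - 1)*(h^4 - h^3 - 16*h^2 - 20*h) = (h - 1)*(h + 2)*(h^3 - 3*h^2 - 10*h) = (h - 5)*(h - 1)*(h + 2)*(h^2 + 2*h) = (h - 5)*(h - 1)*(h + 2)^2*(h)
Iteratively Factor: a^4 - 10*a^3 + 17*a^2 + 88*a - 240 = (a - 4)*(a^3 - 6*a^2 - 7*a + 60) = (a - 5)*(a - 4)*(a^2 - a - 12) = (a - 5)*(a - 4)^2*(a + 3)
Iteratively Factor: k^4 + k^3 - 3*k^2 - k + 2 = (k + 1)*(k^3 - 3*k + 2) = (k - 1)*(k + 1)*(k^2 + k - 2) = (k - 1)^2*(k + 1)*(k + 2)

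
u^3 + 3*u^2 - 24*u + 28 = (u - 2)^2*(u + 7)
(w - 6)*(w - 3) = w^2 - 9*w + 18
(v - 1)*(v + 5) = v^2 + 4*v - 5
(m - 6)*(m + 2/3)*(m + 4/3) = m^3 - 4*m^2 - 100*m/9 - 16/3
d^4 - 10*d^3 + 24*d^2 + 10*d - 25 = (d - 5)^2*(d - 1)*(d + 1)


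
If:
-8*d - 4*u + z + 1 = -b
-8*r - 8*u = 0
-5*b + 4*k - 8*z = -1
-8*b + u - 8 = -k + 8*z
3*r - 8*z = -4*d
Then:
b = -150*z/133 - 163/133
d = 841*z/1064 - 9/532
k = 157*z/266 - 237/133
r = 429*z/266 + 3/133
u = -429*z/266 - 3/133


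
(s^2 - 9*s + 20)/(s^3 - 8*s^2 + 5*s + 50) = (s - 4)/(s^2 - 3*s - 10)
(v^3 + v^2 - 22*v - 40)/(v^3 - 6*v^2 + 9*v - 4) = (v^3 + v^2 - 22*v - 40)/(v^3 - 6*v^2 + 9*v - 4)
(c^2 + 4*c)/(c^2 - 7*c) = (c + 4)/(c - 7)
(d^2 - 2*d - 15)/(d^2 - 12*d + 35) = (d + 3)/(d - 7)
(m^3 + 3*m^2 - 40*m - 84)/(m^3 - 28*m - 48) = (m + 7)/(m + 4)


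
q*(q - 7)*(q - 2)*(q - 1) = q^4 - 10*q^3 + 23*q^2 - 14*q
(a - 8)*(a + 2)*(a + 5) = a^3 - a^2 - 46*a - 80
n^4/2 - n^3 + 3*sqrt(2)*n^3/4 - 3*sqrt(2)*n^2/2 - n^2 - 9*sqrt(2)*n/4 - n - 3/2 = (n - 3)*(n + sqrt(2))*(sqrt(2)*n/2 + 1/2)*(sqrt(2)*n/2 + sqrt(2)/2)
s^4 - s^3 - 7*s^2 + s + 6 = (s - 3)*(s - 1)*(s + 1)*(s + 2)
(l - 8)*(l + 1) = l^2 - 7*l - 8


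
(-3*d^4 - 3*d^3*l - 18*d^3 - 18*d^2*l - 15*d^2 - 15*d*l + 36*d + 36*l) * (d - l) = -3*d^5 - 18*d^4 + 3*d^3*l^2 - 15*d^3 + 18*d^2*l^2 + 36*d^2 + 15*d*l^2 - 36*l^2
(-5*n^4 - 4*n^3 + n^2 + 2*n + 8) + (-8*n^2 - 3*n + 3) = -5*n^4 - 4*n^3 - 7*n^2 - n + 11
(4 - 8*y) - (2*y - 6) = 10 - 10*y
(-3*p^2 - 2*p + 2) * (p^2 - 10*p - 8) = -3*p^4 + 28*p^3 + 46*p^2 - 4*p - 16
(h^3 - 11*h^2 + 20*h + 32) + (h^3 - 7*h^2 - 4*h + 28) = 2*h^3 - 18*h^2 + 16*h + 60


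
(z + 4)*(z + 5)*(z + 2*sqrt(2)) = z^3 + 2*sqrt(2)*z^2 + 9*z^2 + 20*z + 18*sqrt(2)*z + 40*sqrt(2)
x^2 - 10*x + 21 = (x - 7)*(x - 3)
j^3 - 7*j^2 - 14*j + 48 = (j - 8)*(j - 2)*(j + 3)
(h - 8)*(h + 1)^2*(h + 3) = h^4 - 3*h^3 - 33*h^2 - 53*h - 24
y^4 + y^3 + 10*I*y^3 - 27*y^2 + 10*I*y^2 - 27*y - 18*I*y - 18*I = (y + 1)*(y + I)*(y + 3*I)*(y + 6*I)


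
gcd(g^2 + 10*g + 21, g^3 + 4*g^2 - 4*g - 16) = 1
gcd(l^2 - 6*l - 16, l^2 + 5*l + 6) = l + 2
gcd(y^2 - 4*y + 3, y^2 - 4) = 1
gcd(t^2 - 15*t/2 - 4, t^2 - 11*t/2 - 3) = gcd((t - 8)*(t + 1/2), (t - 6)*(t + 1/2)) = t + 1/2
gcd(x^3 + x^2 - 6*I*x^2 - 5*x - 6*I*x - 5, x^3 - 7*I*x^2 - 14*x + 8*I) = x - I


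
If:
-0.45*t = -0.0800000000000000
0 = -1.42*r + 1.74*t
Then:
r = 0.22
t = 0.18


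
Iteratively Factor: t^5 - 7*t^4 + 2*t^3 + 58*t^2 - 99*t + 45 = (t - 3)*(t^4 - 4*t^3 - 10*t^2 + 28*t - 15) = (t - 5)*(t - 3)*(t^3 + t^2 - 5*t + 3) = (t - 5)*(t - 3)*(t - 1)*(t^2 + 2*t - 3) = (t - 5)*(t - 3)*(t - 1)*(t + 3)*(t - 1)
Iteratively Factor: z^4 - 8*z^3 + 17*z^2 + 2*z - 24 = (z - 3)*(z^3 - 5*z^2 + 2*z + 8) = (z - 3)*(z + 1)*(z^2 - 6*z + 8) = (z - 4)*(z - 3)*(z + 1)*(z - 2)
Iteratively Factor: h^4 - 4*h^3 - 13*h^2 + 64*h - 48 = (h - 3)*(h^3 - h^2 - 16*h + 16) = (h - 3)*(h - 1)*(h^2 - 16) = (h - 4)*(h - 3)*(h - 1)*(h + 4)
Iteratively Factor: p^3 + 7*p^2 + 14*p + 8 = (p + 4)*(p^2 + 3*p + 2) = (p + 2)*(p + 4)*(p + 1)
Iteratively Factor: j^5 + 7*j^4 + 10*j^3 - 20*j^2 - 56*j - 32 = (j + 4)*(j^4 + 3*j^3 - 2*j^2 - 12*j - 8) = (j - 2)*(j + 4)*(j^3 + 5*j^2 + 8*j + 4) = (j - 2)*(j + 1)*(j + 4)*(j^2 + 4*j + 4) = (j - 2)*(j + 1)*(j + 2)*(j + 4)*(j + 2)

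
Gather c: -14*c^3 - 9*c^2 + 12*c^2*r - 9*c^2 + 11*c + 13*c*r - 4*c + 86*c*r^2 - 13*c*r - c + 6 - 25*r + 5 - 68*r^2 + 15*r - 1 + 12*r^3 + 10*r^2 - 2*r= -14*c^3 + c^2*(12*r - 18) + c*(86*r^2 + 6) + 12*r^3 - 58*r^2 - 12*r + 10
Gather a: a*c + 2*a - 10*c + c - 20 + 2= a*(c + 2) - 9*c - 18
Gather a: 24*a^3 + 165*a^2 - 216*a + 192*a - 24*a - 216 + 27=24*a^3 + 165*a^2 - 48*a - 189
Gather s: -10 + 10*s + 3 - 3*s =7*s - 7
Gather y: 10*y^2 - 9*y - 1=10*y^2 - 9*y - 1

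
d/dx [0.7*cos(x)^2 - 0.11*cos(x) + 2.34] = (0.11 - 1.4*cos(x))*sin(x)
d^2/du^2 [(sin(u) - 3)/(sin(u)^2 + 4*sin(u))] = (-sin(u)^2 + 16*sin(u) + 38 + 30/sin(u) - 72/sin(u)^2 - 96/sin(u)^3)/(sin(u) + 4)^3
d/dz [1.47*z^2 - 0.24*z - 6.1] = 2.94*z - 0.24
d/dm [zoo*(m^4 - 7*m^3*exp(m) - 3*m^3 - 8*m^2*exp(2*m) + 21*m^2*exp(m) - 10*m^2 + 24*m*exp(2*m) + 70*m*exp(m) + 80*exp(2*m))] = zoo*(m^3*exp(m) + m^3 + m^2*exp(2*m) + m^2 + m*exp(2*m) + m*exp(m) + m + exp(2*m) + exp(m))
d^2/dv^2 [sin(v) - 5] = -sin(v)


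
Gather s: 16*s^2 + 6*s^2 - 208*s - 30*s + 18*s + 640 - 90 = 22*s^2 - 220*s + 550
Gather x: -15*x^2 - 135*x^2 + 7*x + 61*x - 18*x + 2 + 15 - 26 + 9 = -150*x^2 + 50*x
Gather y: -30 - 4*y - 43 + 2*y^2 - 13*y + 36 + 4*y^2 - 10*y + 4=6*y^2 - 27*y - 33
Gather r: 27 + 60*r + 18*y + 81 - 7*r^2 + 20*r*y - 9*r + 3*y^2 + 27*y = -7*r^2 + r*(20*y + 51) + 3*y^2 + 45*y + 108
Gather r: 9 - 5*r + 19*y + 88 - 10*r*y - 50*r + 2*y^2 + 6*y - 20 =r*(-10*y - 55) + 2*y^2 + 25*y + 77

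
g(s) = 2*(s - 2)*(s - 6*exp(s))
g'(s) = 2*s + 2*(1 - 6*exp(s))*(s - 2) - 12*exp(s) = -12*s*exp(s) + 4*s + 12*exp(s) - 4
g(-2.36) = 25.52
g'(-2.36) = -9.63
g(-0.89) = 19.39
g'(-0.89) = 1.75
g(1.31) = 28.88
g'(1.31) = -12.55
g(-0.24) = 22.22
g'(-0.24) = 6.75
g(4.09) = -1481.18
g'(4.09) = -2202.80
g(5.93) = -17692.84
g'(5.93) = -22233.58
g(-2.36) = 25.52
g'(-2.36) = -9.63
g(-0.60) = 20.24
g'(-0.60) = 4.14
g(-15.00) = 510.00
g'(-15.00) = -64.00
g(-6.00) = 96.24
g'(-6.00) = -27.79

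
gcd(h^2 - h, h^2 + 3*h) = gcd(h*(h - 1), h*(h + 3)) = h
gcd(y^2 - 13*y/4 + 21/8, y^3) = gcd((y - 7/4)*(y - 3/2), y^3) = 1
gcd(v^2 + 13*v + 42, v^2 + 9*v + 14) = v + 7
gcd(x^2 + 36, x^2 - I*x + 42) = x + 6*I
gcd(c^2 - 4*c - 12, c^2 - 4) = c + 2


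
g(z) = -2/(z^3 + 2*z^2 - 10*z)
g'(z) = -2*(-3*z^2 - 4*z + 10)/(z^3 + 2*z^2 - 10*z)^2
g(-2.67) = -0.09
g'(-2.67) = 0.00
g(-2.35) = -0.09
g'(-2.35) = -0.01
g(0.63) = 0.38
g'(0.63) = -0.46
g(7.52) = -0.00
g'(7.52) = 0.00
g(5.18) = -0.01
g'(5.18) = 0.01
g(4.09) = -0.03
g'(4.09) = 0.03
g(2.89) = -0.17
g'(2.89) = 0.37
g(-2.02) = -0.10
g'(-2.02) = -0.03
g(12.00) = 0.00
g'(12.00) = 0.00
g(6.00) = -0.00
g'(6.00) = 0.00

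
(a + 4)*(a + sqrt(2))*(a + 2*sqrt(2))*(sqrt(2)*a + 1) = sqrt(2)*a^4 + 4*sqrt(2)*a^3 + 7*a^3 + 7*sqrt(2)*a^2 + 28*a^2 + 4*a + 28*sqrt(2)*a + 16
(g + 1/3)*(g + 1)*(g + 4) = g^3 + 16*g^2/3 + 17*g/3 + 4/3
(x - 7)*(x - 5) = x^2 - 12*x + 35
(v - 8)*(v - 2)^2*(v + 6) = v^4 - 6*v^3 - 36*v^2 + 184*v - 192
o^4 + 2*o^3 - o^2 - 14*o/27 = o*(o - 2/3)*(o + 1/3)*(o + 7/3)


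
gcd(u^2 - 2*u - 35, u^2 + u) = 1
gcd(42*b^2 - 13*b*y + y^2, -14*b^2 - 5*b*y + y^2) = -7*b + y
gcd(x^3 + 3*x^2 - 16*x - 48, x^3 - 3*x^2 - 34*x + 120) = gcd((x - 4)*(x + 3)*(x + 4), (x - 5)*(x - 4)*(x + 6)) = x - 4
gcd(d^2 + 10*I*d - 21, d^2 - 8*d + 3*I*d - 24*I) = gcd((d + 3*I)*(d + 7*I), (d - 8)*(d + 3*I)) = d + 3*I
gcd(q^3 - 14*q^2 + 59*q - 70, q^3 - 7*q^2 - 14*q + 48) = q - 2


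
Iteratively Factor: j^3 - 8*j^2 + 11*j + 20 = (j + 1)*(j^2 - 9*j + 20) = (j - 5)*(j + 1)*(j - 4)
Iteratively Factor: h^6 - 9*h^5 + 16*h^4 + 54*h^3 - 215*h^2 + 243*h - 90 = (h + 3)*(h^5 - 12*h^4 + 52*h^3 - 102*h^2 + 91*h - 30) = (h - 2)*(h + 3)*(h^4 - 10*h^3 + 32*h^2 - 38*h + 15) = (h - 2)*(h - 1)*(h + 3)*(h^3 - 9*h^2 + 23*h - 15) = (h - 3)*(h - 2)*(h - 1)*(h + 3)*(h^2 - 6*h + 5) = (h - 3)*(h - 2)*(h - 1)^2*(h + 3)*(h - 5)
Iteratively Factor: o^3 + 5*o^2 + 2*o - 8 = (o - 1)*(o^2 + 6*o + 8) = (o - 1)*(o + 4)*(o + 2)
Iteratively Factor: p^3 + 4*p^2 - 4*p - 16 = (p + 4)*(p^2 - 4) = (p - 2)*(p + 4)*(p + 2)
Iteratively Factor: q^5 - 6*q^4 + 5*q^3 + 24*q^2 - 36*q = (q - 3)*(q^4 - 3*q^3 - 4*q^2 + 12*q) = q*(q - 3)*(q^3 - 3*q^2 - 4*q + 12) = q*(q - 3)*(q - 2)*(q^2 - q - 6) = q*(q - 3)*(q - 2)*(q + 2)*(q - 3)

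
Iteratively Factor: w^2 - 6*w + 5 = (w - 5)*(w - 1)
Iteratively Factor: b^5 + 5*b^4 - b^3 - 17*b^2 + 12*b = (b - 1)*(b^4 + 6*b^3 + 5*b^2 - 12*b) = (b - 1)*(b + 3)*(b^3 + 3*b^2 - 4*b) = b*(b - 1)*(b + 3)*(b^2 + 3*b - 4) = b*(b - 1)^2*(b + 3)*(b + 4)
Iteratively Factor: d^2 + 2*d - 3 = (d + 3)*(d - 1)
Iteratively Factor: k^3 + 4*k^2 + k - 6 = (k + 3)*(k^2 + k - 2) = (k + 2)*(k + 3)*(k - 1)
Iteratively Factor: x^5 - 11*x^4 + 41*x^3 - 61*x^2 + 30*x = (x - 3)*(x^4 - 8*x^3 + 17*x^2 - 10*x) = (x - 3)*(x - 1)*(x^3 - 7*x^2 + 10*x) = (x - 3)*(x - 2)*(x - 1)*(x^2 - 5*x) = x*(x - 3)*(x - 2)*(x - 1)*(x - 5)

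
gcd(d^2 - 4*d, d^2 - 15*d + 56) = 1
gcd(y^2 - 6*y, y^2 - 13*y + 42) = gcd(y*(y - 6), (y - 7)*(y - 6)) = y - 6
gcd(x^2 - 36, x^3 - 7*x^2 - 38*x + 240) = x + 6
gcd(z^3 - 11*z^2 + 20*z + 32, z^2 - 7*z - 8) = z^2 - 7*z - 8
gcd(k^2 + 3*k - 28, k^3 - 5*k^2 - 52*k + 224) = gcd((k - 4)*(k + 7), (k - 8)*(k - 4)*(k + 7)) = k^2 + 3*k - 28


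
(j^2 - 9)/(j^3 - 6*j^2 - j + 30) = (j + 3)/(j^2 - 3*j - 10)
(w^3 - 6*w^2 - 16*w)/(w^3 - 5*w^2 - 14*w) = (w - 8)/(w - 7)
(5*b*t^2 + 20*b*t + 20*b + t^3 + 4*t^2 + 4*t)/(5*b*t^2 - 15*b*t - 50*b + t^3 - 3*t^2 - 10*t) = (t + 2)/(t - 5)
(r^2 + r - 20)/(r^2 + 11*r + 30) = (r - 4)/(r + 6)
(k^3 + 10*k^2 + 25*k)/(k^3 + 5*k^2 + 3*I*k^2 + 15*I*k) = (k + 5)/(k + 3*I)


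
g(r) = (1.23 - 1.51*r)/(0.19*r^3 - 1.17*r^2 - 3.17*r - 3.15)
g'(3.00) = 0.03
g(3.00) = 0.18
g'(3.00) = 0.03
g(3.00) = 0.18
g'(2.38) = 0.04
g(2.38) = 0.16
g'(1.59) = 0.09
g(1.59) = 0.11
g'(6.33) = 0.15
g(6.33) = 0.38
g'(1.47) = 0.10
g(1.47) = 0.10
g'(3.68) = 0.03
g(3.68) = 0.20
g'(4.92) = 0.05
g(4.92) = 0.25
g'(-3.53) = -0.26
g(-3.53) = -0.44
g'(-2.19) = -1.07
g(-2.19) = -1.19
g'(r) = (1.23 - 1.51*r)*(-0.57*r^2 + 2.34*r + 3.17)/(0.19*r^3 - 1.17*r^2 - 3.17*r - 3.15)^2 - 1.51/(0.19*r^3 - 1.17*r^2 - 3.17*r - 3.15)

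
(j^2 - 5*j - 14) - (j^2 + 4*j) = -9*j - 14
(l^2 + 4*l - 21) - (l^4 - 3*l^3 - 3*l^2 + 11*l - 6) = -l^4 + 3*l^3 + 4*l^2 - 7*l - 15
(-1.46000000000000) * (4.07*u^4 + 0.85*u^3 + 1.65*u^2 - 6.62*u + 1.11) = -5.9422*u^4 - 1.241*u^3 - 2.409*u^2 + 9.6652*u - 1.6206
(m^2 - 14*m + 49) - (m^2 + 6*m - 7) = 56 - 20*m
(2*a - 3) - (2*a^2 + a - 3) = -2*a^2 + a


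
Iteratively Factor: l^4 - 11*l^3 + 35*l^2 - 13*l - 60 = (l - 3)*(l^3 - 8*l^2 + 11*l + 20) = (l - 4)*(l - 3)*(l^2 - 4*l - 5) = (l - 5)*(l - 4)*(l - 3)*(l + 1)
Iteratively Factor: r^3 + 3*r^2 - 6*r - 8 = (r + 1)*(r^2 + 2*r - 8) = (r + 1)*(r + 4)*(r - 2)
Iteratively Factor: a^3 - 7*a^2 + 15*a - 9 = (a - 3)*(a^2 - 4*a + 3) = (a - 3)^2*(a - 1)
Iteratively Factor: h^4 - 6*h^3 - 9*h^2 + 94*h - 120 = (h - 2)*(h^3 - 4*h^2 - 17*h + 60) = (h - 5)*(h - 2)*(h^2 + h - 12) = (h - 5)*(h - 3)*(h - 2)*(h + 4)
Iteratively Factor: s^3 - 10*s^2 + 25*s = (s - 5)*(s^2 - 5*s) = s*(s - 5)*(s - 5)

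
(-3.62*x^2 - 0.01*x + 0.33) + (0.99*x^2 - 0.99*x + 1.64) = -2.63*x^2 - 1.0*x + 1.97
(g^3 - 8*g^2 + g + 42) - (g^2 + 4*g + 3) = g^3 - 9*g^2 - 3*g + 39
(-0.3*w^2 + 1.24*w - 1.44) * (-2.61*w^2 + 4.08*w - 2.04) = 0.783*w^4 - 4.4604*w^3 + 9.4296*w^2 - 8.4048*w + 2.9376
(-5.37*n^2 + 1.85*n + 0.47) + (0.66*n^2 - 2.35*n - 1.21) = -4.71*n^2 - 0.5*n - 0.74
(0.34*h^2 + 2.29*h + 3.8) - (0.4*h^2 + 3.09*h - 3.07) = -0.06*h^2 - 0.8*h + 6.87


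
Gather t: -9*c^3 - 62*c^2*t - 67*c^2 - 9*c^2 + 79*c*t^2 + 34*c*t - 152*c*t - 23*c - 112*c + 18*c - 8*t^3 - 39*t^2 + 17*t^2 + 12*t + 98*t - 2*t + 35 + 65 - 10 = -9*c^3 - 76*c^2 - 117*c - 8*t^3 + t^2*(79*c - 22) + t*(-62*c^2 - 118*c + 108) + 90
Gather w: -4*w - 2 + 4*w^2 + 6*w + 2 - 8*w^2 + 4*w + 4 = -4*w^2 + 6*w + 4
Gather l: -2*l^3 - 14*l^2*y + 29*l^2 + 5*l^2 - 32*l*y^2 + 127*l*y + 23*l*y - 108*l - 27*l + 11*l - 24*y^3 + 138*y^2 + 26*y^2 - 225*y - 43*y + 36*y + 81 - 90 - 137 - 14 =-2*l^3 + l^2*(34 - 14*y) + l*(-32*y^2 + 150*y - 124) - 24*y^3 + 164*y^2 - 232*y - 160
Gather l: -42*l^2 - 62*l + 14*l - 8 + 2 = -42*l^2 - 48*l - 6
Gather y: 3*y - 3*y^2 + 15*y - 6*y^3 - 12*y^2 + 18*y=-6*y^3 - 15*y^2 + 36*y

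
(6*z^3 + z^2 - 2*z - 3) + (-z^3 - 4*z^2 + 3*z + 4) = 5*z^3 - 3*z^2 + z + 1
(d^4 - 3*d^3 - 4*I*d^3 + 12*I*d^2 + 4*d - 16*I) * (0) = 0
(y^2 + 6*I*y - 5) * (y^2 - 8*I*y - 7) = y^4 - 2*I*y^3 + 36*y^2 - 2*I*y + 35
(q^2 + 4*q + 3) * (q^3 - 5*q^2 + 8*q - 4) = q^5 - q^4 - 9*q^3 + 13*q^2 + 8*q - 12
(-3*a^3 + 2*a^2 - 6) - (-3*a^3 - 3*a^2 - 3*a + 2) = 5*a^2 + 3*a - 8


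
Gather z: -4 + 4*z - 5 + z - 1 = 5*z - 10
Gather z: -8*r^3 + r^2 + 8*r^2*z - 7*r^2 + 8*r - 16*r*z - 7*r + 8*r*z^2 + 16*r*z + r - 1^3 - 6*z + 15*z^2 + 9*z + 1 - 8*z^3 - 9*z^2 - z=-8*r^3 - 6*r^2 + 2*r - 8*z^3 + z^2*(8*r + 6) + z*(8*r^2 + 2)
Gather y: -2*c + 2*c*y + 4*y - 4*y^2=-2*c - 4*y^2 + y*(2*c + 4)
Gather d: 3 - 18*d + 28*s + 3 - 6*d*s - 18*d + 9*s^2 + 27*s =d*(-6*s - 36) + 9*s^2 + 55*s + 6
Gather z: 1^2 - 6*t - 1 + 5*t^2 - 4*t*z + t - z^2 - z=5*t^2 - 5*t - z^2 + z*(-4*t - 1)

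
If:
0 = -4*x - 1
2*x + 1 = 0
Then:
No Solution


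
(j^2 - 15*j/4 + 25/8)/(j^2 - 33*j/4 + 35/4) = (j - 5/2)/(j - 7)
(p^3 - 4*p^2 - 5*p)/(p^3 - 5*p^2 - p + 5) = p/(p - 1)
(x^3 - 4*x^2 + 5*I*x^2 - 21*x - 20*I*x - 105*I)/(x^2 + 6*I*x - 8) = (x^3 + x^2*(-4 + 5*I) - x*(21 + 20*I) - 105*I)/(x^2 + 6*I*x - 8)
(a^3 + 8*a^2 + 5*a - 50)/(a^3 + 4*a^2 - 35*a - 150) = (a - 2)/(a - 6)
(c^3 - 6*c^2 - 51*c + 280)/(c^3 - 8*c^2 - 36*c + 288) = (c^2 + 2*c - 35)/(c^2 - 36)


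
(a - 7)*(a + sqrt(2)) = a^2 - 7*a + sqrt(2)*a - 7*sqrt(2)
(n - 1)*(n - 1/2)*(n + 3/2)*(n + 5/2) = n^4 + 5*n^3/2 - 7*n^2/4 - 29*n/8 + 15/8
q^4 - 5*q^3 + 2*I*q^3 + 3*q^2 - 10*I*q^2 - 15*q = q*(q - 5)*(q - I)*(q + 3*I)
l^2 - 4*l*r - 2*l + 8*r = (l - 2)*(l - 4*r)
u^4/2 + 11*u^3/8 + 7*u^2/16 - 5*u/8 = u*(u/2 + 1)*(u - 1/2)*(u + 5/4)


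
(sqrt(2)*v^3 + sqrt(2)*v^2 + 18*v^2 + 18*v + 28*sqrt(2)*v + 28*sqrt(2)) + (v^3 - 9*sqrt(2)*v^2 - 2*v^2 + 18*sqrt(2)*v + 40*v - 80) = v^3 + sqrt(2)*v^3 - 8*sqrt(2)*v^2 + 16*v^2 + 58*v + 46*sqrt(2)*v - 80 + 28*sqrt(2)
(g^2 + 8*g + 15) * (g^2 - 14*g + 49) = g^4 - 6*g^3 - 48*g^2 + 182*g + 735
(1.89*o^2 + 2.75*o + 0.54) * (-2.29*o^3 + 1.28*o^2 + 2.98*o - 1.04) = -4.3281*o^5 - 3.8783*o^4 + 7.9156*o^3 + 6.9206*o^2 - 1.2508*o - 0.5616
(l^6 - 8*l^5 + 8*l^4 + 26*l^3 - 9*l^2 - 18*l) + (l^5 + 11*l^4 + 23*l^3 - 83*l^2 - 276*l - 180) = l^6 - 7*l^5 + 19*l^4 + 49*l^3 - 92*l^2 - 294*l - 180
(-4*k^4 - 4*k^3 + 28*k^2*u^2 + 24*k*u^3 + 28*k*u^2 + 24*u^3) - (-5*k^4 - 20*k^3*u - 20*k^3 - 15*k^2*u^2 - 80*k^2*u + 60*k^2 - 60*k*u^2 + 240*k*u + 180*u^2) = k^4 + 20*k^3*u + 16*k^3 + 43*k^2*u^2 + 80*k^2*u - 60*k^2 + 24*k*u^3 + 88*k*u^2 - 240*k*u + 24*u^3 - 180*u^2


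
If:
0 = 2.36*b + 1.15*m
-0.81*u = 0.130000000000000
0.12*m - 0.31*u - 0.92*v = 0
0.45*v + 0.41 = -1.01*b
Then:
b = -0.49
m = 1.00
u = -0.16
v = 0.18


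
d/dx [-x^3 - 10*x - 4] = -3*x^2 - 10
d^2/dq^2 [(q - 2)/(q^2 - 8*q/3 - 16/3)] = 6*((14 - 9*q)*(-3*q^2 + 8*q + 16) - 4*(q - 2)*(3*q - 4)^2)/(-3*q^2 + 8*q + 16)^3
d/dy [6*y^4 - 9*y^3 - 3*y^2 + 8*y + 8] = 24*y^3 - 27*y^2 - 6*y + 8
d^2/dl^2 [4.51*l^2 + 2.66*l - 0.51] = 9.02000000000000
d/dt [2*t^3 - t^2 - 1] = 2*t*(3*t - 1)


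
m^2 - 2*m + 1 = (m - 1)^2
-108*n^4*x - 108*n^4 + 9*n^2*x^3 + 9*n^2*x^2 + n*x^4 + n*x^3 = (-3*n + x)*(6*n + x)^2*(n*x + n)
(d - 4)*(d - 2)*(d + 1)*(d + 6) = d^4 + d^3 - 28*d^2 + 20*d + 48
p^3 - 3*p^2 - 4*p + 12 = (p - 3)*(p - 2)*(p + 2)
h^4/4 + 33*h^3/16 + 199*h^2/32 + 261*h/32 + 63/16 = (h/4 + 1/2)*(h + 3/2)*(h + 7/4)*(h + 3)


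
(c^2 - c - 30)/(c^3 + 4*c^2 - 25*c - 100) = (c - 6)/(c^2 - c - 20)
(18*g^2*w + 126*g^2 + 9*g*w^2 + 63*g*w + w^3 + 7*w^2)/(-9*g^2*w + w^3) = (6*g*w + 42*g + w^2 + 7*w)/(w*(-3*g + w))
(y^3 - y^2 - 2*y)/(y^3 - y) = (y - 2)/(y - 1)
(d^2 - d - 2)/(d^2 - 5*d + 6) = (d + 1)/(d - 3)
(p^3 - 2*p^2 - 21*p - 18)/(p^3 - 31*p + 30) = (p^3 - 2*p^2 - 21*p - 18)/(p^3 - 31*p + 30)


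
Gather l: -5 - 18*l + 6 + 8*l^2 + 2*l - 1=8*l^2 - 16*l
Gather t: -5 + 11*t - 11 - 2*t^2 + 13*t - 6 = -2*t^2 + 24*t - 22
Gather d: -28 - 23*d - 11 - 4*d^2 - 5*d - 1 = -4*d^2 - 28*d - 40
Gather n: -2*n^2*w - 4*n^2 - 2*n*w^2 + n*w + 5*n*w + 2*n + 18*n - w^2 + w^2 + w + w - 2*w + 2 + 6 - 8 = n^2*(-2*w - 4) + n*(-2*w^2 + 6*w + 20)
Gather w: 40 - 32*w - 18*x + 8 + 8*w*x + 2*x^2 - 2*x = w*(8*x - 32) + 2*x^2 - 20*x + 48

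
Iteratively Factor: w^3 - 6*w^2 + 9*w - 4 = (w - 4)*(w^2 - 2*w + 1) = (w - 4)*(w - 1)*(w - 1)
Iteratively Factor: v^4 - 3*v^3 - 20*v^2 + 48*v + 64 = (v + 1)*(v^3 - 4*v^2 - 16*v + 64) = (v - 4)*(v + 1)*(v^2 - 16) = (v - 4)*(v + 1)*(v + 4)*(v - 4)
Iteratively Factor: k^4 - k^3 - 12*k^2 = (k + 3)*(k^3 - 4*k^2) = (k - 4)*(k + 3)*(k^2) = k*(k - 4)*(k + 3)*(k)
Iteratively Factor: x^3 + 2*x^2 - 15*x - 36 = (x - 4)*(x^2 + 6*x + 9) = (x - 4)*(x + 3)*(x + 3)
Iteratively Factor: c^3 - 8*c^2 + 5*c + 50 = (c + 2)*(c^2 - 10*c + 25) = (c - 5)*(c + 2)*(c - 5)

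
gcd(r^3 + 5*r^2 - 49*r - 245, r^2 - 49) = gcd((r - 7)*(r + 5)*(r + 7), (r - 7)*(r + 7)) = r^2 - 49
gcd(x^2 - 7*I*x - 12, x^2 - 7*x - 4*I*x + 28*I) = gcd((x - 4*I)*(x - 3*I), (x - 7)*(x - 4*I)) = x - 4*I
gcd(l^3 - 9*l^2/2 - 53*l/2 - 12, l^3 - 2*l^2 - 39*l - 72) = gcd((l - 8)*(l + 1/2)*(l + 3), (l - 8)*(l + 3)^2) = l^2 - 5*l - 24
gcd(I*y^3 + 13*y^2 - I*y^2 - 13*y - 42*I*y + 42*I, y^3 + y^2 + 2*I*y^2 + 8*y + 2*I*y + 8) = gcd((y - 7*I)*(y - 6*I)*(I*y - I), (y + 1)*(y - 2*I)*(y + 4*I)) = 1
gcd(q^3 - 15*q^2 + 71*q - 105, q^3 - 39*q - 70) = q - 7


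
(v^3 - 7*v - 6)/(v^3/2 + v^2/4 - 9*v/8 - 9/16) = 16*(v^3 - 7*v - 6)/(8*v^3 + 4*v^2 - 18*v - 9)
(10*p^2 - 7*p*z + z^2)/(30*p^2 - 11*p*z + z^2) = (-2*p + z)/(-6*p + z)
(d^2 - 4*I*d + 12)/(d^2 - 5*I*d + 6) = (d + 2*I)/(d + I)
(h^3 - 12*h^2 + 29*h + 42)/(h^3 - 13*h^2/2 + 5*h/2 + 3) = 2*(h^2 - 6*h - 7)/(2*h^2 - h - 1)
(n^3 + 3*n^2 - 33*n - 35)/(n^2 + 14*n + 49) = (n^2 - 4*n - 5)/(n + 7)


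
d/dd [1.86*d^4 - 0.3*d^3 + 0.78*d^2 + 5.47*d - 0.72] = 7.44*d^3 - 0.9*d^2 + 1.56*d + 5.47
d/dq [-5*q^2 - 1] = -10*q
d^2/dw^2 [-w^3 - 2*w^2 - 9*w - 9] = -6*w - 4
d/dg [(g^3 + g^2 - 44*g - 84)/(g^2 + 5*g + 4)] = (g^4 + 10*g^3 + 61*g^2 + 176*g + 244)/(g^4 + 10*g^3 + 33*g^2 + 40*g + 16)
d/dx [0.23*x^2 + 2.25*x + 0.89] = 0.46*x + 2.25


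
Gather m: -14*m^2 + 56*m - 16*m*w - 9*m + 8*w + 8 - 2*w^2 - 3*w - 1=-14*m^2 + m*(47 - 16*w) - 2*w^2 + 5*w + 7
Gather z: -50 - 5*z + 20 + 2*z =-3*z - 30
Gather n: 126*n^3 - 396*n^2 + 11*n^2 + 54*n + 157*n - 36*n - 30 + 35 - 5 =126*n^3 - 385*n^2 + 175*n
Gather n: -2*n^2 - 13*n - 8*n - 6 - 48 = -2*n^2 - 21*n - 54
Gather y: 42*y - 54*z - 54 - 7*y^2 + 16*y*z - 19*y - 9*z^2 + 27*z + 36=-7*y^2 + y*(16*z + 23) - 9*z^2 - 27*z - 18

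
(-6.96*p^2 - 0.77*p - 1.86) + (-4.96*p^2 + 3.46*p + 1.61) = -11.92*p^2 + 2.69*p - 0.25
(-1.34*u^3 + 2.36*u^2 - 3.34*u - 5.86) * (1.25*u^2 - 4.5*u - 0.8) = -1.675*u^5 + 8.98*u^4 - 13.723*u^3 + 5.817*u^2 + 29.042*u + 4.688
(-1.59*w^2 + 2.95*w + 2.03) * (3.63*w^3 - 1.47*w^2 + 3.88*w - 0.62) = -5.7717*w^5 + 13.0458*w^4 - 3.1368*w^3 + 9.4477*w^2 + 6.0474*w - 1.2586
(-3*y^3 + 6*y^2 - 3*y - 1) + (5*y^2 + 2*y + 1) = -3*y^3 + 11*y^2 - y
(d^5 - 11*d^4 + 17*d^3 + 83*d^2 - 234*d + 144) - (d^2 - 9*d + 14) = d^5 - 11*d^4 + 17*d^3 + 82*d^2 - 225*d + 130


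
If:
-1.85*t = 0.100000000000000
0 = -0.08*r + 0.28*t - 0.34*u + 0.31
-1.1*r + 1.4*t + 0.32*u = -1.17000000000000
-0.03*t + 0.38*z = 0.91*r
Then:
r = 1.17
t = -0.05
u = 0.59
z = 2.79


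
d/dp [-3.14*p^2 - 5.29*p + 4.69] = -6.28*p - 5.29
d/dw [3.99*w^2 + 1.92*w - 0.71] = 7.98*w + 1.92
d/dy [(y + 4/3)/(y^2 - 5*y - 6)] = (-3*y^2 - 8*y + 2)/(3*(y^4 - 10*y^3 + 13*y^2 + 60*y + 36))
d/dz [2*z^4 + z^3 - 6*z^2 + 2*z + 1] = 8*z^3 + 3*z^2 - 12*z + 2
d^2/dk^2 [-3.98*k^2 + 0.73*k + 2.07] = -7.96000000000000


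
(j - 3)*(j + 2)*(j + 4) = j^3 + 3*j^2 - 10*j - 24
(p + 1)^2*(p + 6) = p^3 + 8*p^2 + 13*p + 6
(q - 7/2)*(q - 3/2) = q^2 - 5*q + 21/4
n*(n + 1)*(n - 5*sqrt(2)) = n^3 - 5*sqrt(2)*n^2 + n^2 - 5*sqrt(2)*n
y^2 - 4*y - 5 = (y - 5)*(y + 1)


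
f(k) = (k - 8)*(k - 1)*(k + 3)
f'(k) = (k - 8)*(k - 1) + (k - 8)*(k + 3) + (k - 1)*(k + 3)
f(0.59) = 10.91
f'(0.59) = -25.04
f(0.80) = 5.47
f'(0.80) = -26.68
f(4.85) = -95.20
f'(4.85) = -6.63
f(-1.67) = 34.34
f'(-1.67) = 9.41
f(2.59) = -48.08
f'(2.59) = -29.96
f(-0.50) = 31.88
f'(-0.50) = -12.25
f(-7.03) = -486.38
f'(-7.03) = 213.62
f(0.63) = 9.90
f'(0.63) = -25.37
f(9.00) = 96.00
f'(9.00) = 116.00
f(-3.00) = 0.00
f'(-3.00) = 44.00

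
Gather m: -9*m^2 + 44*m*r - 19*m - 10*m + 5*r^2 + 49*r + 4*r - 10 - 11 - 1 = -9*m^2 + m*(44*r - 29) + 5*r^2 + 53*r - 22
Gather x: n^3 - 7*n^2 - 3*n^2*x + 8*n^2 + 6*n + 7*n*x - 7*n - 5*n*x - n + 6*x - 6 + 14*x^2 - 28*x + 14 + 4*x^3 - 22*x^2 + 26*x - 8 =n^3 + n^2 - 2*n + 4*x^3 - 8*x^2 + x*(-3*n^2 + 2*n + 4)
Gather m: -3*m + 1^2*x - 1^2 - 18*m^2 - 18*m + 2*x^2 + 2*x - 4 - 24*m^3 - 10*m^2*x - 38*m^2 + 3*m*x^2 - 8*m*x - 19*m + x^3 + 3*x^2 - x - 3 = -24*m^3 + m^2*(-10*x - 56) + m*(3*x^2 - 8*x - 40) + x^3 + 5*x^2 + 2*x - 8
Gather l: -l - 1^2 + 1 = -l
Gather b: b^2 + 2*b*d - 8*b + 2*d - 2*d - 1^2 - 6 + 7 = b^2 + b*(2*d - 8)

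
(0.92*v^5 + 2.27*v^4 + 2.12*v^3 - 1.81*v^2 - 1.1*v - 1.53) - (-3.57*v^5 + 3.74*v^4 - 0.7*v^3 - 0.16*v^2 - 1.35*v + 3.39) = 4.49*v^5 - 1.47*v^4 + 2.82*v^3 - 1.65*v^2 + 0.25*v - 4.92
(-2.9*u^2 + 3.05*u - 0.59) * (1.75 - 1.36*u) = 3.944*u^3 - 9.223*u^2 + 6.1399*u - 1.0325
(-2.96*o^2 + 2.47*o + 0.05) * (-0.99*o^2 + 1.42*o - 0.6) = 2.9304*o^4 - 6.6485*o^3 + 5.2339*o^2 - 1.411*o - 0.03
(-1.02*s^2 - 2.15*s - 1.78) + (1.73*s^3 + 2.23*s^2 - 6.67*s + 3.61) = 1.73*s^3 + 1.21*s^2 - 8.82*s + 1.83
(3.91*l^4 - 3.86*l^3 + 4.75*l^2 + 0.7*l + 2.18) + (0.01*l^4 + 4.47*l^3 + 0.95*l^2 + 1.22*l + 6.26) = 3.92*l^4 + 0.61*l^3 + 5.7*l^2 + 1.92*l + 8.44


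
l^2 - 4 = (l - 2)*(l + 2)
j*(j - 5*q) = j^2 - 5*j*q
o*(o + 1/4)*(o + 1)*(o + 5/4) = o^4 + 5*o^3/2 + 29*o^2/16 + 5*o/16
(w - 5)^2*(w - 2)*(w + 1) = w^4 - 11*w^3 + 33*w^2 - 5*w - 50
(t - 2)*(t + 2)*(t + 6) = t^3 + 6*t^2 - 4*t - 24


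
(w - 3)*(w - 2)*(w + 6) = w^3 + w^2 - 24*w + 36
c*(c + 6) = c^2 + 6*c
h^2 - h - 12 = (h - 4)*(h + 3)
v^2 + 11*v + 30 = (v + 5)*(v + 6)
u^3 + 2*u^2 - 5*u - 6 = (u - 2)*(u + 1)*(u + 3)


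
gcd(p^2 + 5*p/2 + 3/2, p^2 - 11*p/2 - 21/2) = p + 3/2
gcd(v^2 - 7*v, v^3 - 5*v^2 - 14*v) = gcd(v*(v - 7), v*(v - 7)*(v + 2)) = v^2 - 7*v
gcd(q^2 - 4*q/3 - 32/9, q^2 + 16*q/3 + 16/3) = q + 4/3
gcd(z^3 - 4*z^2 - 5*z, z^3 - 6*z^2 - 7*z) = z^2 + z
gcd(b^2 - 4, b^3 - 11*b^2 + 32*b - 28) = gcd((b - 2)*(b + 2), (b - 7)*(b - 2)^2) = b - 2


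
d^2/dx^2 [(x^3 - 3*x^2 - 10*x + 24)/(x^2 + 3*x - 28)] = 72/(x^3 + 21*x^2 + 147*x + 343)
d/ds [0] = 0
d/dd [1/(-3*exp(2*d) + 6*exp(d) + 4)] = 6*(exp(d) - 1)*exp(d)/(-3*exp(2*d) + 6*exp(d) + 4)^2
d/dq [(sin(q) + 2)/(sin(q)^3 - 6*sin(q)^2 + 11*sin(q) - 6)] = 2*(-sin(q)^3 + 12*sin(q) - 14)*cos(q)/((sin(q) - 3)^2*(sin(q) - 2)^2*(sin(q) - 1)^2)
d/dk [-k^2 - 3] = -2*k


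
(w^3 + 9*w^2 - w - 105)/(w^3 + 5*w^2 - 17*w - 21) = (w + 5)/(w + 1)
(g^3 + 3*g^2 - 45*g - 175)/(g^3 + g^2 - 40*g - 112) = (g^2 + 10*g + 25)/(g^2 + 8*g + 16)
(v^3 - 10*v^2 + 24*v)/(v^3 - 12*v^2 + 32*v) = (v - 6)/(v - 8)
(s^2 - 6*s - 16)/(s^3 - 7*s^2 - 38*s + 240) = (s + 2)/(s^2 + s - 30)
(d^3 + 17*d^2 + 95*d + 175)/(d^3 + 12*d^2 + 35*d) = (d + 5)/d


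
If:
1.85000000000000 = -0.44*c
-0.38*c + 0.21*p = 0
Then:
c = -4.20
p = -7.61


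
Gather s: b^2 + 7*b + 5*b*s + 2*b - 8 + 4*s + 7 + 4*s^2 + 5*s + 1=b^2 + 9*b + 4*s^2 + s*(5*b + 9)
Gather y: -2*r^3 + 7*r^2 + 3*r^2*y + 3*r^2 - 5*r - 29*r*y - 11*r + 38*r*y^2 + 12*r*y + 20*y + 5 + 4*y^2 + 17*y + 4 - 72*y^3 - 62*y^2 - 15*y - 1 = -2*r^3 + 10*r^2 - 16*r - 72*y^3 + y^2*(38*r - 58) + y*(3*r^2 - 17*r + 22) + 8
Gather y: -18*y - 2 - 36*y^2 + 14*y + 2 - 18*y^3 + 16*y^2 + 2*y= -18*y^3 - 20*y^2 - 2*y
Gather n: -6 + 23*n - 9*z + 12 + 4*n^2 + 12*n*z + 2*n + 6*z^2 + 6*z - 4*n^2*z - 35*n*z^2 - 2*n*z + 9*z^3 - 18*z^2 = n^2*(4 - 4*z) + n*(-35*z^2 + 10*z + 25) + 9*z^3 - 12*z^2 - 3*z + 6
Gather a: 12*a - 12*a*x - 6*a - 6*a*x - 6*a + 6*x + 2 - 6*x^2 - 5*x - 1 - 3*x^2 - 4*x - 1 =-18*a*x - 9*x^2 - 3*x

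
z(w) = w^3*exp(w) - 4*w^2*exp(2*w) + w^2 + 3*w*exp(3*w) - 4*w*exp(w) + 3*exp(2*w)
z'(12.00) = 478513802583188528.93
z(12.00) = 155189157702594821.45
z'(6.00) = 3689028586.58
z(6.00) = 1159008513.21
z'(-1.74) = -2.49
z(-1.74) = 3.02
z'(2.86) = 128489.08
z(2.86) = 36836.45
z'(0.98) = 147.02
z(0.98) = 42.66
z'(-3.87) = -7.81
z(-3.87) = 14.07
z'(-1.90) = -2.89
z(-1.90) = 3.45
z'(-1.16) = -1.13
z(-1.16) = 1.97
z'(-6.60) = -13.38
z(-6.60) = 43.20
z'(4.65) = 49087893.81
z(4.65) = 15053515.08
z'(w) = w^3*exp(w) - 8*w^2*exp(2*w) + 3*w^2*exp(w) + 9*w*exp(3*w) - 8*w*exp(2*w) - 4*w*exp(w) + 2*w + 3*exp(3*w) + 6*exp(2*w) - 4*exp(w)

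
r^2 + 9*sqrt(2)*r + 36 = (r + 3*sqrt(2))*(r + 6*sqrt(2))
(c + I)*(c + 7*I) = c^2 + 8*I*c - 7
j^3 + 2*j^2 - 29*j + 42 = (j - 3)*(j - 2)*(j + 7)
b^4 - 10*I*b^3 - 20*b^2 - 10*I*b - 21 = (b - 7*I)*(b - 3*I)*(b - I)*(b + I)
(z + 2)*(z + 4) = z^2 + 6*z + 8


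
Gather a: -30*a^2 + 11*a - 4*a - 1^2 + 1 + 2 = -30*a^2 + 7*a + 2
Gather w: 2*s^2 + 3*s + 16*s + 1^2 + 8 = 2*s^2 + 19*s + 9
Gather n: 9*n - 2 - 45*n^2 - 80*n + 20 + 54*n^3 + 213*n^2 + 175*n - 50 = 54*n^3 + 168*n^2 + 104*n - 32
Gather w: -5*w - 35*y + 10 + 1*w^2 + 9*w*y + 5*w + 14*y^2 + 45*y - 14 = w^2 + 9*w*y + 14*y^2 + 10*y - 4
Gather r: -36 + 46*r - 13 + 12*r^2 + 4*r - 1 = 12*r^2 + 50*r - 50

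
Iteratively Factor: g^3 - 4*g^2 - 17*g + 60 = (g - 5)*(g^2 + g - 12) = (g - 5)*(g - 3)*(g + 4)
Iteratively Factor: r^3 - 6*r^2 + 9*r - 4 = (r - 1)*(r^2 - 5*r + 4) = (r - 1)^2*(r - 4)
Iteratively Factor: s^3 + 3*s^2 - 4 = (s + 2)*(s^2 + s - 2) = (s - 1)*(s + 2)*(s + 2)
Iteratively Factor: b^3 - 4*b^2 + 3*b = (b)*(b^2 - 4*b + 3) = b*(b - 1)*(b - 3)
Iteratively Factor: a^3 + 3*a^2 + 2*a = (a)*(a^2 + 3*a + 2) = a*(a + 1)*(a + 2)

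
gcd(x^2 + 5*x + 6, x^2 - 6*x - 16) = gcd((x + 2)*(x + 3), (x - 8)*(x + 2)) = x + 2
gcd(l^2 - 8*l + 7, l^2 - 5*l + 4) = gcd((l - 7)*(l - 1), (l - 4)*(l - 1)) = l - 1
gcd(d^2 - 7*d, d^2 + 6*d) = d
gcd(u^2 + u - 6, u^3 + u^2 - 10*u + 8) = u - 2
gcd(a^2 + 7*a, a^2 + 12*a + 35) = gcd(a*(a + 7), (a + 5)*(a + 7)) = a + 7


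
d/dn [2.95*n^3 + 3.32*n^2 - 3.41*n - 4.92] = 8.85*n^2 + 6.64*n - 3.41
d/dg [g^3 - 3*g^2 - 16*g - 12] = 3*g^2 - 6*g - 16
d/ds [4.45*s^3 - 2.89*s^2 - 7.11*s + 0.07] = 13.35*s^2 - 5.78*s - 7.11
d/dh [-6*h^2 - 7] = -12*h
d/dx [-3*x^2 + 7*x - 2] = 7 - 6*x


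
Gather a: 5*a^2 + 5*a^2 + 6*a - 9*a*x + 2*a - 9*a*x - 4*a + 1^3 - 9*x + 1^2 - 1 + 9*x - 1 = 10*a^2 + a*(4 - 18*x)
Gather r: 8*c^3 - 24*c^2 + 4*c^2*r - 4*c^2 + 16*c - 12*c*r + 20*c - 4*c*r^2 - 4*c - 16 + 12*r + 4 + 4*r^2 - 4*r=8*c^3 - 28*c^2 + 32*c + r^2*(4 - 4*c) + r*(4*c^2 - 12*c + 8) - 12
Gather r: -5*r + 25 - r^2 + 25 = -r^2 - 5*r + 50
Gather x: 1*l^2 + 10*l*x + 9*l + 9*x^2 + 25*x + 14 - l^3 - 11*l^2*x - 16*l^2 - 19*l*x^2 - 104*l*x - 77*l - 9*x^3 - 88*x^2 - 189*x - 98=-l^3 - 15*l^2 - 68*l - 9*x^3 + x^2*(-19*l - 79) + x*(-11*l^2 - 94*l - 164) - 84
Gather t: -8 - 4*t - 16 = -4*t - 24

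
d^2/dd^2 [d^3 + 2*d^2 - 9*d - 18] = 6*d + 4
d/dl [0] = 0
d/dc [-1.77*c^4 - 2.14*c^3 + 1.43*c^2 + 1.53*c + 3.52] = -7.08*c^3 - 6.42*c^2 + 2.86*c + 1.53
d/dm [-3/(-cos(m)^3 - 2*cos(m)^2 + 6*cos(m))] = 3*(3*cos(m)^2 + 4*cos(m) - 6)*sin(m)/((cos(m)^2 + 2*cos(m) - 6)^2*cos(m)^2)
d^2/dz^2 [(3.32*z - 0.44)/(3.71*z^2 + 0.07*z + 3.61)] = ((2.8 - 73.9032*z)*(3.71*z^2 + 0.07*z + 3.61) + (3.32*z - 0.44)*(7.42*z + 0.07)*(14.84*z + 0.14))/(3.71*z^2 + 0.07*z + 3.61)^3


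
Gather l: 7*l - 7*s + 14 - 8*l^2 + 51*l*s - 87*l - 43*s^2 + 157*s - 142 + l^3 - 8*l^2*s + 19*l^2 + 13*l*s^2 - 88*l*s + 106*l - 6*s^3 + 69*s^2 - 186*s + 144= l^3 + l^2*(11 - 8*s) + l*(13*s^2 - 37*s + 26) - 6*s^3 + 26*s^2 - 36*s + 16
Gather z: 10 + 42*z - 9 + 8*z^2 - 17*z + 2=8*z^2 + 25*z + 3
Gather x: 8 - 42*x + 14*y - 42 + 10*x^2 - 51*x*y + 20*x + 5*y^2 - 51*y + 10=10*x^2 + x*(-51*y - 22) + 5*y^2 - 37*y - 24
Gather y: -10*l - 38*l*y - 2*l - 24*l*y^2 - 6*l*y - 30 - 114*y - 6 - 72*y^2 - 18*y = -12*l + y^2*(-24*l - 72) + y*(-44*l - 132) - 36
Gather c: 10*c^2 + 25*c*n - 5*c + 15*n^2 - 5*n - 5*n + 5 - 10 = 10*c^2 + c*(25*n - 5) + 15*n^2 - 10*n - 5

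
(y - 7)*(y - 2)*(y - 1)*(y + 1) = y^4 - 9*y^3 + 13*y^2 + 9*y - 14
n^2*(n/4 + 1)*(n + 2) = n^4/4 + 3*n^3/2 + 2*n^2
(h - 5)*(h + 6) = h^2 + h - 30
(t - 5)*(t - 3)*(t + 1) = t^3 - 7*t^2 + 7*t + 15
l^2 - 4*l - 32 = (l - 8)*(l + 4)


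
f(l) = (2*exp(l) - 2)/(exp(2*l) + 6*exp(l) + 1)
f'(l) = (2*exp(l) - 2)*(-2*exp(2*l) - 6*exp(l))/(exp(2*l) + 6*exp(l) + 1)^2 + 2*exp(l)/(exp(2*l) + 6*exp(l) + 1) = 2*(2*(1 - exp(l))*(exp(l) + 3) + exp(2*l) + 6*exp(l) + 1)*exp(l)/(exp(2*l) + 6*exp(l) + 1)^2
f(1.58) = 0.14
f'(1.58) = -0.02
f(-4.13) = -1.79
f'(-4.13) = 0.19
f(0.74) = 0.12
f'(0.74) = 0.09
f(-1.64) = -0.73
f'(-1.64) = 0.59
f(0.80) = 0.13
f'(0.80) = 0.08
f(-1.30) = -0.54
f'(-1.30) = 0.55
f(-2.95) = -1.44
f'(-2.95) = 0.43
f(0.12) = 0.03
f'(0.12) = 0.22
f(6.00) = 0.00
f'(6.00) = 0.00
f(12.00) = 0.00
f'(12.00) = 0.00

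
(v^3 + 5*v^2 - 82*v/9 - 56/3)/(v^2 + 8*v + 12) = (v^2 - v - 28/9)/(v + 2)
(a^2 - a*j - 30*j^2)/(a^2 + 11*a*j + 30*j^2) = (a - 6*j)/(a + 6*j)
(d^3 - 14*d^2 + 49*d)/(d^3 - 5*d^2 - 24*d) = (-d^2 + 14*d - 49)/(-d^2 + 5*d + 24)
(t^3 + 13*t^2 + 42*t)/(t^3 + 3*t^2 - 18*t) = (t + 7)/(t - 3)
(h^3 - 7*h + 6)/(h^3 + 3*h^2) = 1 - 3/h + 2/h^2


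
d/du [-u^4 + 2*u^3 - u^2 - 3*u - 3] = -4*u^3 + 6*u^2 - 2*u - 3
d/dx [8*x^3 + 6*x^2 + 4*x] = 24*x^2 + 12*x + 4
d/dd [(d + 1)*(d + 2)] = 2*d + 3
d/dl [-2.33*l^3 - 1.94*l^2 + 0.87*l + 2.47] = -6.99*l^2 - 3.88*l + 0.87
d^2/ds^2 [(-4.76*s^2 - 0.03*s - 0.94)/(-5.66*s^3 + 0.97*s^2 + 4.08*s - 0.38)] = (304.978912*s^6 + 5.76640799999984*s^5 + 1019.9037*s^4 - 262.13625*s^3 - 115.183788*s^2 + 10.2567*s + 33.455912)/(181.321496*s^9 - 93.223596*s^8 - 376.139262*s^7 + 170.008007*s^6 + 258.6216*s^5 - 100.019982*s^4 - 56.442072*s^3 + 18.556692*s^2 - 1.767456*s + 0.054872)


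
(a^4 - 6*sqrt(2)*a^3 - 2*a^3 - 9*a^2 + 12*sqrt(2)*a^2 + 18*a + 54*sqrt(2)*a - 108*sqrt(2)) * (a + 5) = a^5 - 6*sqrt(2)*a^4 + 3*a^4 - 18*sqrt(2)*a^3 - 19*a^3 - 27*a^2 + 114*sqrt(2)*a^2 + 90*a + 162*sqrt(2)*a - 540*sqrt(2)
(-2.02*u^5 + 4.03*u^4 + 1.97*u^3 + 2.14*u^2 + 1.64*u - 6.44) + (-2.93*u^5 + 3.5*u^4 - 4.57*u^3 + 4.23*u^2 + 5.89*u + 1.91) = -4.95*u^5 + 7.53*u^4 - 2.6*u^3 + 6.37*u^2 + 7.53*u - 4.53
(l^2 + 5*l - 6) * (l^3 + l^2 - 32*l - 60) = l^5 + 6*l^4 - 33*l^3 - 226*l^2 - 108*l + 360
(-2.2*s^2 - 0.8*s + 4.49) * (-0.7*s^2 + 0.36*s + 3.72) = 1.54*s^4 - 0.232*s^3 - 11.615*s^2 - 1.3596*s + 16.7028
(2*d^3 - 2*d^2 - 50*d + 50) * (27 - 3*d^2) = -6*d^5 + 6*d^4 + 204*d^3 - 204*d^2 - 1350*d + 1350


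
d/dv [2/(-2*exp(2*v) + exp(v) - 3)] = (8*exp(v) - 2)*exp(v)/(2*exp(2*v) - exp(v) + 3)^2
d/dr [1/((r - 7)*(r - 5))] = 2*(6 - r)/(r^4 - 24*r^3 + 214*r^2 - 840*r + 1225)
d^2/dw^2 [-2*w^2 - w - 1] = -4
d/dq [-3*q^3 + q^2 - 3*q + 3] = -9*q^2 + 2*q - 3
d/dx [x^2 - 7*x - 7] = 2*x - 7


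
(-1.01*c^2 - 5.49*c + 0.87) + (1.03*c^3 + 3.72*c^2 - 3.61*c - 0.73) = 1.03*c^3 + 2.71*c^2 - 9.1*c + 0.14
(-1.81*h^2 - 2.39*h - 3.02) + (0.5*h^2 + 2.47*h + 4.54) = -1.31*h^2 + 0.0800000000000001*h + 1.52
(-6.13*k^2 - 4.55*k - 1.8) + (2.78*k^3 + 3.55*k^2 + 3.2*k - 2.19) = 2.78*k^3 - 2.58*k^2 - 1.35*k - 3.99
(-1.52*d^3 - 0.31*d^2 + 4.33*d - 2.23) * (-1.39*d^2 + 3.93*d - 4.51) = 2.1128*d^5 - 5.5427*d^4 - 0.3818*d^3 + 21.5147*d^2 - 28.2922*d + 10.0573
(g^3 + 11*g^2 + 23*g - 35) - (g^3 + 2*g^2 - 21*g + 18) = 9*g^2 + 44*g - 53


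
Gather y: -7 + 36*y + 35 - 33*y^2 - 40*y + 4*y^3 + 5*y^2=4*y^3 - 28*y^2 - 4*y + 28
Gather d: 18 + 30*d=30*d + 18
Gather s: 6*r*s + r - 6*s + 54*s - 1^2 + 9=r + s*(6*r + 48) + 8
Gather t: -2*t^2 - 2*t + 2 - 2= -2*t^2 - 2*t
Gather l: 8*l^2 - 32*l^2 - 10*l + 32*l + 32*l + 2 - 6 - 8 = -24*l^2 + 54*l - 12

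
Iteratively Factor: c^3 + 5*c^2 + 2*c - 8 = (c + 4)*(c^2 + c - 2) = (c + 2)*(c + 4)*(c - 1)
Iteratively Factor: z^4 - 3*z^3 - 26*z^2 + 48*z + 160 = (z - 4)*(z^3 + z^2 - 22*z - 40) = (z - 4)*(z + 4)*(z^2 - 3*z - 10) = (z - 4)*(z + 2)*(z + 4)*(z - 5)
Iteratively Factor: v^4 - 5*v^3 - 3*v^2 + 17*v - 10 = (v + 2)*(v^3 - 7*v^2 + 11*v - 5) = (v - 1)*(v + 2)*(v^2 - 6*v + 5) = (v - 1)^2*(v + 2)*(v - 5)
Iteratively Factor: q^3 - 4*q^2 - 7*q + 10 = (q - 1)*(q^2 - 3*q - 10) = (q - 5)*(q - 1)*(q + 2)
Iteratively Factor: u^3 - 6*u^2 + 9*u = (u - 3)*(u^2 - 3*u) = u*(u - 3)*(u - 3)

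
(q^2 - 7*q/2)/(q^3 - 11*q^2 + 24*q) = (q - 7/2)/(q^2 - 11*q + 24)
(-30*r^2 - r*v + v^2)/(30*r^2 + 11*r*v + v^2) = (-6*r + v)/(6*r + v)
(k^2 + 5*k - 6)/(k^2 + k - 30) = (k - 1)/(k - 5)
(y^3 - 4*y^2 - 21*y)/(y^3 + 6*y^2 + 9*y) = (y - 7)/(y + 3)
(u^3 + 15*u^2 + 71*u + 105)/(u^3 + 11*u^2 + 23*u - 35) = (u + 3)/(u - 1)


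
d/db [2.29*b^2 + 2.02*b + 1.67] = 4.58*b + 2.02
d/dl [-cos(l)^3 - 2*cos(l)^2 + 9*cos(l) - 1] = (3*cos(l)^2 + 4*cos(l) - 9)*sin(l)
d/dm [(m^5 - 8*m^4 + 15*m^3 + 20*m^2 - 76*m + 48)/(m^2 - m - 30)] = (3*m^6 - 20*m^5 - 111*m^4 + 930*m^3 - 1294*m^2 - 1296*m + 2328)/(m^4 - 2*m^3 - 59*m^2 + 60*m + 900)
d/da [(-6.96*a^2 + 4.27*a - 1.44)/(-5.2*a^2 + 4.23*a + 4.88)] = (-7.2368*a^2 - 82.9056*a + 26.9288)/(27.04*a^4 - 43.992*a^3 - 32.8591*a^2 + 41.2848*a + 23.8144)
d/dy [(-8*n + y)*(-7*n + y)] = -15*n + 2*y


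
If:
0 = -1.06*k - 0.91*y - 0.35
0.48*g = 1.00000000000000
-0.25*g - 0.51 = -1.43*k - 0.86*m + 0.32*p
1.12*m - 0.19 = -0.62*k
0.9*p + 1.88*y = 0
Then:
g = 2.08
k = 6.51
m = -3.44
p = 16.66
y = -7.97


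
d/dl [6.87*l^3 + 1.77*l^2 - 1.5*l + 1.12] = 20.61*l^2 + 3.54*l - 1.5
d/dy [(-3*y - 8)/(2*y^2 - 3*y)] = 2*(3*y^2 + 16*y - 12)/(y^2*(4*y^2 - 12*y + 9))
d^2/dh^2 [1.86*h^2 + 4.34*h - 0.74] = 3.72000000000000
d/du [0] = 0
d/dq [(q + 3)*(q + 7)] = 2*q + 10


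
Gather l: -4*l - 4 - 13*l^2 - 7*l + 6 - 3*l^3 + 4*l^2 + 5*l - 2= -3*l^3 - 9*l^2 - 6*l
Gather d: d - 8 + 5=d - 3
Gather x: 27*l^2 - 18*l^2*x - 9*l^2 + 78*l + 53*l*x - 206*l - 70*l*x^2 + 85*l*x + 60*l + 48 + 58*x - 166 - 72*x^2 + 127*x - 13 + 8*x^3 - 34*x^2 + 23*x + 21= 18*l^2 - 68*l + 8*x^3 + x^2*(-70*l - 106) + x*(-18*l^2 + 138*l + 208) - 110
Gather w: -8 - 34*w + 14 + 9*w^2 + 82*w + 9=9*w^2 + 48*w + 15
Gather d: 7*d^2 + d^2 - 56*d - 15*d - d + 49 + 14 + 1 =8*d^2 - 72*d + 64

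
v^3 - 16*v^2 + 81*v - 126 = (v - 7)*(v - 6)*(v - 3)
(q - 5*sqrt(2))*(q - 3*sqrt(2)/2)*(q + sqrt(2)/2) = q^3 - 6*sqrt(2)*q^2 + 17*q/2 + 15*sqrt(2)/2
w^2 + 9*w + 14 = (w + 2)*(w + 7)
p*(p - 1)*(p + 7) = p^3 + 6*p^2 - 7*p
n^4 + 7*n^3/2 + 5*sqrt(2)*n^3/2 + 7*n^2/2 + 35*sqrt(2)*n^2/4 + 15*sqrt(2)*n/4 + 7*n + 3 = (n + 1/2)*(n + 3)*(n + sqrt(2)/2)*(n + 2*sqrt(2))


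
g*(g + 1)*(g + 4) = g^3 + 5*g^2 + 4*g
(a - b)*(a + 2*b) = a^2 + a*b - 2*b^2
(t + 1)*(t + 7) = t^2 + 8*t + 7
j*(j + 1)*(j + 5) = j^3 + 6*j^2 + 5*j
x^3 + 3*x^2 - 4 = (x - 1)*(x + 2)^2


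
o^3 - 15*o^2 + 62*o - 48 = (o - 8)*(o - 6)*(o - 1)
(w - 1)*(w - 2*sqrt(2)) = w^2 - 2*sqrt(2)*w - w + 2*sqrt(2)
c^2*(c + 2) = c^3 + 2*c^2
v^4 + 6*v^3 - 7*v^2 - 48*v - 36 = (v - 3)*(v + 1)*(v + 2)*(v + 6)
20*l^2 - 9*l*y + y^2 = (-5*l + y)*(-4*l + y)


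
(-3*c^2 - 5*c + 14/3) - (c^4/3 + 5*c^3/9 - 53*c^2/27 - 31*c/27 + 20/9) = -c^4/3 - 5*c^3/9 - 28*c^2/27 - 104*c/27 + 22/9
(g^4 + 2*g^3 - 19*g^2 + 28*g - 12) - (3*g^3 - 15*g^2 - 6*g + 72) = g^4 - g^3 - 4*g^2 + 34*g - 84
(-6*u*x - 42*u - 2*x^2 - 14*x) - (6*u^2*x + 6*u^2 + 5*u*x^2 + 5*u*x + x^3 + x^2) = -6*u^2*x - 6*u^2 - 5*u*x^2 - 11*u*x - 42*u - x^3 - 3*x^2 - 14*x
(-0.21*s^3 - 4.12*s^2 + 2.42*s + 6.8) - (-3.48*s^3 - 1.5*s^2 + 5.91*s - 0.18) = 3.27*s^3 - 2.62*s^2 - 3.49*s + 6.98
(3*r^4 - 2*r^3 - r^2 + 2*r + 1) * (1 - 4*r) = -12*r^5 + 11*r^4 + 2*r^3 - 9*r^2 - 2*r + 1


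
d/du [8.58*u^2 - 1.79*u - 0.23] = 17.16*u - 1.79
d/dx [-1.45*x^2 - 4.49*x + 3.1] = -2.9*x - 4.49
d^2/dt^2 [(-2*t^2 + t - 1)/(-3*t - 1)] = 28/(27*t^3 + 27*t^2 + 9*t + 1)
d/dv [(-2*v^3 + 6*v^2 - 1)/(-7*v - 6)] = (28*v^3 - 6*v^2 - 72*v - 7)/(49*v^2 + 84*v + 36)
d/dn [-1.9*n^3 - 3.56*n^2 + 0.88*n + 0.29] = -5.7*n^2 - 7.12*n + 0.88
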